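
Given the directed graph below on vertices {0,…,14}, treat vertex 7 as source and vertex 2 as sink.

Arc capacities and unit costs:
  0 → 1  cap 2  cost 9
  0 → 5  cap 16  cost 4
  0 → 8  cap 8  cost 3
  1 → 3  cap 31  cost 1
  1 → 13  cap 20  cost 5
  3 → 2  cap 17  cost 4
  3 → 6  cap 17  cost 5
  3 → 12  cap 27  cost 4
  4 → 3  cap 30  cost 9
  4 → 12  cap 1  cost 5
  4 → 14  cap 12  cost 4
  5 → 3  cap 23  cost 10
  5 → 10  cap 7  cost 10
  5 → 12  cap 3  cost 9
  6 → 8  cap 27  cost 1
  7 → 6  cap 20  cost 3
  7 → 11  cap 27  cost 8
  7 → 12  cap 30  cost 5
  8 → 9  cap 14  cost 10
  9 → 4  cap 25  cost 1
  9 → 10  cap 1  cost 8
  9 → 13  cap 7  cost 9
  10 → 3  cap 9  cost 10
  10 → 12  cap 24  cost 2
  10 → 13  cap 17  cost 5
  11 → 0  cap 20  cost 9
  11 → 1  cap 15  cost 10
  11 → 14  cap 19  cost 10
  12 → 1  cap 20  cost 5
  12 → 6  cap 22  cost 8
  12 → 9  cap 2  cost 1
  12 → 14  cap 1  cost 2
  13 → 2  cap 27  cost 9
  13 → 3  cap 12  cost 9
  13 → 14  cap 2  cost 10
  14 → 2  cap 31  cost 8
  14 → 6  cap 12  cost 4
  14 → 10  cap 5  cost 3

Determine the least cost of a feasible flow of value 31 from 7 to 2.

shortest-cost path #1: 7→12→14→2 push 1 @ unit cost 15 (adds 15)
shortest-cost path #2: 7→12→1→3→2 push 17 @ unit cost 15 (adds 255)
shortest-cost path #3: 7→12→9→4→14→2 push 2 @ unit cost 19 (adds 38)
shortest-cost path #4: 7→12→1→13→2 push 3 @ unit cost 24 (adds 72)
shortest-cost path #5: 7→11→14→2 push 8 @ unit cost 26 (adds 208)
total cost = 588

Minimum cost for 31 units: 588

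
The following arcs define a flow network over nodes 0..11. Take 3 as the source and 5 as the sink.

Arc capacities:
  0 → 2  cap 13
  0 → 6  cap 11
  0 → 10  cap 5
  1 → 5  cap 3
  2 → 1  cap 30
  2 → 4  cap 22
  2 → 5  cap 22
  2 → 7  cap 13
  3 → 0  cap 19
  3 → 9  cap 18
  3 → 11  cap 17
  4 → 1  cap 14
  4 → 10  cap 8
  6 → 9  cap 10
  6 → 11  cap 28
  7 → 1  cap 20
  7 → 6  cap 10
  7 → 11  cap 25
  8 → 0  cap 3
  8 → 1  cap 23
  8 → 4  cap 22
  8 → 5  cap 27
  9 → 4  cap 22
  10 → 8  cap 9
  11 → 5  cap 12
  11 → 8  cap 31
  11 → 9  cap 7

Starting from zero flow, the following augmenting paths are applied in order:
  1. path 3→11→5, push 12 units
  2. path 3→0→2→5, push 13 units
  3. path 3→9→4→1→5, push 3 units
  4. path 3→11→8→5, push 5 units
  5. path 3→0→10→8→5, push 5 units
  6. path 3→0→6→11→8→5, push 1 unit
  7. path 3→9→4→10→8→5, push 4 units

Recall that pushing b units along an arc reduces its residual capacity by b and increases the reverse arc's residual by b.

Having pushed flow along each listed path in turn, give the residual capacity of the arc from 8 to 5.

after path 1 (3→11→5, push 12): res(8,5)=27
after path 2 (3→0→2→5, push 13): res(8,5)=27
after path 3 (3→9→4→1→5, push 3): res(8,5)=27
after path 4 (3→11→8→5, push 5): res(8,5)=22
after path 5 (3→0→10→8→5, push 5): res(8,5)=17
after path 6 (3→0→6→11→8→5, push 1): res(8,5)=16
after path 7 (3→9→4→10→8→5, push 4): res(8,5)=12

Residual capacity of (8,5): 12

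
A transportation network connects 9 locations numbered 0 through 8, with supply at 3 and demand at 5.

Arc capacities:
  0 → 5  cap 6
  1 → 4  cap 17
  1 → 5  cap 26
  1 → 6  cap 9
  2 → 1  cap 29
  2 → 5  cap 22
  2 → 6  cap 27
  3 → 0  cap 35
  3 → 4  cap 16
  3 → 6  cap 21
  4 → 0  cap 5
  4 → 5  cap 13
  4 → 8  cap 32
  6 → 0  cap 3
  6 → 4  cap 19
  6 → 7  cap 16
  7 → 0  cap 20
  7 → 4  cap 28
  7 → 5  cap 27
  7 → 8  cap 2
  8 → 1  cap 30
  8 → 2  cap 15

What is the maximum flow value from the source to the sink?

Maximum flow value: 43

augment #1: 3→0→5 bottleneck 6, total now 6
augment #2: 3→4→5 bottleneck 13, total now 19
augment #3: 3→6→7→5 bottleneck 16, total now 35
augment #4: 3→4→8→1→5 bottleneck 3, total now 38
augment #5: 3→6→4→8→1→5 bottleneck 5, total now 43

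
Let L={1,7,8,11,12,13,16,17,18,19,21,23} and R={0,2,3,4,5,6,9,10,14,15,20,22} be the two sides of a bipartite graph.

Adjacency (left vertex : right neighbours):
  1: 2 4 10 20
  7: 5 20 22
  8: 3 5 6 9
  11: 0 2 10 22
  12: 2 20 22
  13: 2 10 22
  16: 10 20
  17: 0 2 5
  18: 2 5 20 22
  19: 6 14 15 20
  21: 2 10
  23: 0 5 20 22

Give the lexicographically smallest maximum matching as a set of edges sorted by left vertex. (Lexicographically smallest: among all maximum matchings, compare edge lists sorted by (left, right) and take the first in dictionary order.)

Lex-smallest maximum matching: {(1,4), (7,5), (8,3), (11,0), (12,2), (13,10), (16,20), (18,22), (19,6)}

|M| = 9 (so the lex-smallest maximum matching has 9 edges)
process left vertices in ascending order; for each, take the smallest-labelled available neighbour that still permits 9 edges overall, or leave it unmatched if none does
lex-smallest matching: {1-4, 7-5, 8-3, 11-0, 12-2, 13-10, 16-20, 18-22, 19-6}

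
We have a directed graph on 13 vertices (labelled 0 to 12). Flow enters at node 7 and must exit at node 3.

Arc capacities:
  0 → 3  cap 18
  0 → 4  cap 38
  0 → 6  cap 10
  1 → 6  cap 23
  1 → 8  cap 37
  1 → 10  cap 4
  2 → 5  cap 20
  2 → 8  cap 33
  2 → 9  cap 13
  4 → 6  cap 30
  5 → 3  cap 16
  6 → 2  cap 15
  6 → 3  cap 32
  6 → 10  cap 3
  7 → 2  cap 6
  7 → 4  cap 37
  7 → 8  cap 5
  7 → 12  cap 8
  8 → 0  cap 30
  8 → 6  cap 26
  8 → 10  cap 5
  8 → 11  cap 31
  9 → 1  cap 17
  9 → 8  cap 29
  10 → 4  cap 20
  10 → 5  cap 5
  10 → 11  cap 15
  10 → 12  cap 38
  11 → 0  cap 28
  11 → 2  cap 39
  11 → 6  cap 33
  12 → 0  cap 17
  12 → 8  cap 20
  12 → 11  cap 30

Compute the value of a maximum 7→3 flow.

augment #1: 7→2→5→3 bottleneck 6, total now 6
augment #2: 7→4→6→3 bottleneck 30, total now 36
augment #3: 7→8→0→3 bottleneck 5, total now 41
augment #4: 7→12→0→3 bottleneck 8, total now 49

Maximum flow value: 49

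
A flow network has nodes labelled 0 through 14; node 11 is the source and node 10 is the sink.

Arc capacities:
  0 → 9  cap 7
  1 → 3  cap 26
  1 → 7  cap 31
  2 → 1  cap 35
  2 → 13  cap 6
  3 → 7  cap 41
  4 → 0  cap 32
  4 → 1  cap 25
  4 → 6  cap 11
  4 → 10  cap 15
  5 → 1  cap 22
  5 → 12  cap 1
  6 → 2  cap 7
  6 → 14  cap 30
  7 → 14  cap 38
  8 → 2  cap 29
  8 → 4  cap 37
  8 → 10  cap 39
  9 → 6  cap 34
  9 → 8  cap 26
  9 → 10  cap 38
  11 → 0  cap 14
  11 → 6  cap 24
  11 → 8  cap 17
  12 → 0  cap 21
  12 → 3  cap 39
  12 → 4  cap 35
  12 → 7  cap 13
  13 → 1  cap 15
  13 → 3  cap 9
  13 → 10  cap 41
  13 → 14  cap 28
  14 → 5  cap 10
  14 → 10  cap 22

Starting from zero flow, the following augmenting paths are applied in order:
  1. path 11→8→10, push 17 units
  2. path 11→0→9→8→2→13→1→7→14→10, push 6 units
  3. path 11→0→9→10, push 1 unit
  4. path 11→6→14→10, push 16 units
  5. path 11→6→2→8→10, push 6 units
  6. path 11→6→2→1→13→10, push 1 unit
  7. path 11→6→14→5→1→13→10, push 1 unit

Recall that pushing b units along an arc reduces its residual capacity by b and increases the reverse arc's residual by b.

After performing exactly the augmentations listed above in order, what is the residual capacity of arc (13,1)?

after path 1 (11→8→10, push 17): res(13,1)=15
after path 2 (11→0→9→8→2→13→1→7→14→10, push 6): res(13,1)=9
after path 3 (11→0→9→10, push 1): res(13,1)=9
after path 4 (11→6→14→10, push 16): res(13,1)=9
after path 5 (11→6→2→8→10, push 6): res(13,1)=9
after path 6 (11→6→2→1→13→10, push 1): res(13,1)=10
after path 7 (11→6→14→5→1→13→10, push 1): res(13,1)=11

Residual capacity of (13,1): 11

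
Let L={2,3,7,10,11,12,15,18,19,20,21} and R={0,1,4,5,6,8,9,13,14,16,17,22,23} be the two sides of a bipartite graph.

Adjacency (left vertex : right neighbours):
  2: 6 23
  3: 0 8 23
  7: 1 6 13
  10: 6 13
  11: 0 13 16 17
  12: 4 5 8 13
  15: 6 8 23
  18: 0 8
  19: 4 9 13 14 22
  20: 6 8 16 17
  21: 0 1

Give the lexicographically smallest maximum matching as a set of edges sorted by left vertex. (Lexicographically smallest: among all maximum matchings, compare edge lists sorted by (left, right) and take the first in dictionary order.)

Lex-smallest maximum matching: {(2,6), (3,0), (7,1), (10,13), (11,16), (12,4), (15,23), (18,8), (19,9), (20,17)}

|M| = 10 (so the lex-smallest maximum matching has 10 edges)
process left vertices in ascending order; for each, take the smallest-labelled available neighbour that still permits 10 edges overall, or leave it unmatched if none does
lex-smallest matching: {2-6, 3-0, 7-1, 10-13, 11-16, 12-4, 15-23, 18-8, 19-9, 20-17}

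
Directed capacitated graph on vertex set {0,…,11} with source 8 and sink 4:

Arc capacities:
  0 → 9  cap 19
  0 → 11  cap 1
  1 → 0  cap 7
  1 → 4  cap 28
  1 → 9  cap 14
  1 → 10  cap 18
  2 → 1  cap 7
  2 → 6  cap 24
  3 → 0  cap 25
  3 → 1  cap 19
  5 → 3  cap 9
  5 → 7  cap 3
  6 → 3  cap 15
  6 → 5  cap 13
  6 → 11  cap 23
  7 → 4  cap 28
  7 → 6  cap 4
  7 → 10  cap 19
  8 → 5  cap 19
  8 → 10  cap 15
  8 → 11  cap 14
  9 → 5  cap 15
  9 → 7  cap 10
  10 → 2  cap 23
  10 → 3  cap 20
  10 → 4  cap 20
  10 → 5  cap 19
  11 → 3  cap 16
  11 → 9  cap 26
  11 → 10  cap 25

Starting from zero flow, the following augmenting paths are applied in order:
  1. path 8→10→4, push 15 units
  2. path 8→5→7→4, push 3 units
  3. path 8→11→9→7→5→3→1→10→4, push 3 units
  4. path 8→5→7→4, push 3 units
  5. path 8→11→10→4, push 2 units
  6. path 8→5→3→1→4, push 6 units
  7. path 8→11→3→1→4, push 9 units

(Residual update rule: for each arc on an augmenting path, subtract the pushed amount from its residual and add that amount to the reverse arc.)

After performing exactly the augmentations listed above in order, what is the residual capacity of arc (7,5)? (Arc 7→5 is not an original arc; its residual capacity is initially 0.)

after path 1 (8→10→4, push 15): res(7,5)=0
after path 2 (8→5→7→4, push 3): res(7,5)=3
after path 3 (8→11→9→7→5→3→1→10→4, push 3): res(7,5)=0
after path 4 (8→5→7→4, push 3): res(7,5)=3
after path 5 (8→11→10→4, push 2): res(7,5)=3
after path 6 (8→5→3→1→4, push 6): res(7,5)=3
after path 7 (8→11→3→1→4, push 9): res(7,5)=3

Residual capacity of (7,5): 3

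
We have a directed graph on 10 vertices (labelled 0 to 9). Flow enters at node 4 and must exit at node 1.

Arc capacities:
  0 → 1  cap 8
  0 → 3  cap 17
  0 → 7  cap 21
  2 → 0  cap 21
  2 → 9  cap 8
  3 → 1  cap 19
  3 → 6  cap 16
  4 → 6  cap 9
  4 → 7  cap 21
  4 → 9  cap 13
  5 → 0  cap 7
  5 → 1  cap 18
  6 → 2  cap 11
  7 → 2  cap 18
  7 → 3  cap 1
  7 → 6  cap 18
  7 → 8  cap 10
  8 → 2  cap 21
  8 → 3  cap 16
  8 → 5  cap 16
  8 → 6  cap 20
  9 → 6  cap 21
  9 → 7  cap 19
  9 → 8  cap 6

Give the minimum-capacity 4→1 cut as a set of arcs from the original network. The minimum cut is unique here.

Min-cut arcs: {(2,0), (7,3), (7,8), (9,8)} (total capacity 38)

augment #1: 4→7→3→1 push 1
augment #2: 4→6→2→0→1 push 8
augment #3: 4→7→8→3→1 push 10
augment #4: 4→9→8→3→1 push 6
augment #5: 4→6→2→0→3→1 push 1
augment #6: 4→7→2→0→3→1 push 1
augment #7: 4→7→2→0→3→8→5→1 push 9
augment #8: 4→9→6→2→0→3→8→5→1 push 2
max flow = 38; residual-reachable set from 4 gives S-side
cut edges (S→T): {(2,0), (7,3), (7,8), (9,8)} total cap 38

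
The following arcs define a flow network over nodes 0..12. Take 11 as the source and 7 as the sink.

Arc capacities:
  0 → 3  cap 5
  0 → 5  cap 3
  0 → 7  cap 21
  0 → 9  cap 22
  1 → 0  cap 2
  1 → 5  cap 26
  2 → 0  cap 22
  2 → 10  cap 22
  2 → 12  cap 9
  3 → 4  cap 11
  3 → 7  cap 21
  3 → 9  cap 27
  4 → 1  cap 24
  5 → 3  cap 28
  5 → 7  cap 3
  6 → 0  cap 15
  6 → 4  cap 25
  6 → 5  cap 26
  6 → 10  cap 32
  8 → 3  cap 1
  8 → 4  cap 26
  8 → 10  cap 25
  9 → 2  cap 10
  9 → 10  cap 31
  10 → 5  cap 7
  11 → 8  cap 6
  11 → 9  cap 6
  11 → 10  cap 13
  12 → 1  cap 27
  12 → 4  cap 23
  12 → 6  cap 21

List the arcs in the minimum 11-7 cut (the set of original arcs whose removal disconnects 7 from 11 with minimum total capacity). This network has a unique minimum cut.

augment #1: 11→8→3→7 push 1
augment #2: 11→10→5→7 push 3
augment #3: 11→9→2→0→7 push 6
augment #4: 11→10→5→3→7 push 4
augment #5: 11→8→4→1→0→7 push 2
augment #6: 11→8→4→1→5→3→7 push 3
max flow = 19; residual-reachable set from 11 gives S-side
cut edges (S→T): {(10,5), (11,8), (11,9)} total cap 19

Min-cut arcs: {(10,5), (11,8), (11,9)} (total capacity 19)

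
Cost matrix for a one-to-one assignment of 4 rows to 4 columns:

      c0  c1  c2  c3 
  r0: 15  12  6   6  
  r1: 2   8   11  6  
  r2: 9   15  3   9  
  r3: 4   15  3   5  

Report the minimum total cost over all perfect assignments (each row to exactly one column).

Minimum assignment cost: 21

optimal assignment: row0→col3 (cost 6), row1→col1 (cost 8), row2→col2 (cost 3), row3→col0 (cost 4)
total = 6 + 8 + 3 + 4 = 21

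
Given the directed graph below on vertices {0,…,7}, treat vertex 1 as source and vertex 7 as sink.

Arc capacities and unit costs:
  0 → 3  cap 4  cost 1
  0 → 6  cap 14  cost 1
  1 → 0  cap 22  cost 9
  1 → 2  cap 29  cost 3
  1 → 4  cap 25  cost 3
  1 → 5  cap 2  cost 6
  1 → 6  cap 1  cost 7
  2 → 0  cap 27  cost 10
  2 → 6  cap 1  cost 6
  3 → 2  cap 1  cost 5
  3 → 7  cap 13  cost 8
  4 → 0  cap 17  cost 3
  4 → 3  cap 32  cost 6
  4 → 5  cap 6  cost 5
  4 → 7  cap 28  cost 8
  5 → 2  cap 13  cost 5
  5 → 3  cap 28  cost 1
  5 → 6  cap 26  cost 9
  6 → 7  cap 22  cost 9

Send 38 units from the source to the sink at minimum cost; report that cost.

Minimum cost for 38 units: 506

shortest-cost path #1: 1→4→7 push 25 @ unit cost 11 (adds 275)
shortest-cost path #2: 1→5→3→7 push 2 @ unit cost 15 (adds 30)
shortest-cost path #3: 1→6→7 push 1 @ unit cost 16 (adds 16)
shortest-cost path #4: 1→2→6→7 push 1 @ unit cost 18 (adds 18)
shortest-cost path #5: 1→0→3→7 push 4 @ unit cost 18 (adds 72)
shortest-cost path #6: 1→0→6→7 push 5 @ unit cost 19 (adds 95)
total cost = 506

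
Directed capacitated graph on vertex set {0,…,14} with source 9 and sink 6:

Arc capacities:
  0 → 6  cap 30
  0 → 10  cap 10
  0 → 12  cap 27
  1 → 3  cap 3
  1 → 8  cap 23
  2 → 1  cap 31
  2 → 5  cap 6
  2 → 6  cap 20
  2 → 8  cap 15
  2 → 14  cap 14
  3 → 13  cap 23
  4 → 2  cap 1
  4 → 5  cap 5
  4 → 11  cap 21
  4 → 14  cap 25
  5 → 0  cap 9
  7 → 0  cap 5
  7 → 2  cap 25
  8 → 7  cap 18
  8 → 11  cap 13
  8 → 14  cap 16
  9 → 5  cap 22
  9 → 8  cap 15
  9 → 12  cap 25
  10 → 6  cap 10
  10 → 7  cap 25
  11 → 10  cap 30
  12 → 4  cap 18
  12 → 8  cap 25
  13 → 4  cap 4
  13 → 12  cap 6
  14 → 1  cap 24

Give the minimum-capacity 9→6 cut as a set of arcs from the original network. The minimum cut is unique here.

Min-cut arcs: {(2,6), (5,0), (7,0), (10,6)} (total capacity 44)

augment #1: 9→5→0→6 push 9
augment #2: 9→8→7→0→6 push 5
augment #3: 9→8→7→2→6 push 10
augment #4: 9→12→4→2→6 push 1
augment #5: 9→12→4→11→10→6 push 10
augment #6: 9→12→8→7→2→6 push 3
augment #7: 9→12→4→11→10→7→2→6 push 6
max flow = 44; residual-reachable set from 9 gives S-side
cut edges (S→T): {(2,6), (5,0), (7,0), (10,6)} total cap 44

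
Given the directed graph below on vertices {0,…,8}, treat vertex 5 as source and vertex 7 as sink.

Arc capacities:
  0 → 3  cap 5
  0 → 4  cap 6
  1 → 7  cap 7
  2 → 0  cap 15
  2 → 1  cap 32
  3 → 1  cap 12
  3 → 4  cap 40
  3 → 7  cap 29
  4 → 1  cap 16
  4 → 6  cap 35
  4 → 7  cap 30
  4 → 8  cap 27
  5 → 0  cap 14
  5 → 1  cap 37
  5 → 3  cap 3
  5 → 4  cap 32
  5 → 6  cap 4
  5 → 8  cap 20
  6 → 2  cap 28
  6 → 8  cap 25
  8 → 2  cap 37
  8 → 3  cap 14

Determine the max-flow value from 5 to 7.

Maximum flow value: 59

augment #1: 5→1→7 bottleneck 7, total now 7
augment #2: 5→3→7 bottleneck 3, total now 10
augment #3: 5→4→7 bottleneck 30, total now 40
augment #4: 5→0→3→7 bottleneck 5, total now 45
augment #5: 5→8→3→7 bottleneck 14, total now 59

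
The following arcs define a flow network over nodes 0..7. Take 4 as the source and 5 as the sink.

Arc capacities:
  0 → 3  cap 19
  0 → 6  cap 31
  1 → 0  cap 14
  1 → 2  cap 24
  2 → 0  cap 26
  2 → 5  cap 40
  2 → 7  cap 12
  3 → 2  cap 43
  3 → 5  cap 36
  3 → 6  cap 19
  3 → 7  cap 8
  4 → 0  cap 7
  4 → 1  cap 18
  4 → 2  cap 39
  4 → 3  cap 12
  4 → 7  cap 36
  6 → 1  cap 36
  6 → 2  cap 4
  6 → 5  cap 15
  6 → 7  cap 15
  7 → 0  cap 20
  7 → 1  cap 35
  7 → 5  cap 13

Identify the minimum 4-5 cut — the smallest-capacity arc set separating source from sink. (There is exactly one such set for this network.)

augment #1: 4→2→5 push 39
augment #2: 4→3→5 push 12
augment #3: 4→7→5 push 13
augment #4: 4→0→3→5 push 7
augment #5: 4→1→2→5 push 1
augment #6: 4→1→0→3→5 push 12
augment #7: 4→1→0→6→5 push 2
augment #8: 4→7→0→6→5 push 13
max flow = 99; residual-reachable set from 4 gives S-side
cut edges (S→T): {(0,3), (2,5), (4,3), (6,5), (7,5)} total cap 99

Min-cut arcs: {(0,3), (2,5), (4,3), (6,5), (7,5)} (total capacity 99)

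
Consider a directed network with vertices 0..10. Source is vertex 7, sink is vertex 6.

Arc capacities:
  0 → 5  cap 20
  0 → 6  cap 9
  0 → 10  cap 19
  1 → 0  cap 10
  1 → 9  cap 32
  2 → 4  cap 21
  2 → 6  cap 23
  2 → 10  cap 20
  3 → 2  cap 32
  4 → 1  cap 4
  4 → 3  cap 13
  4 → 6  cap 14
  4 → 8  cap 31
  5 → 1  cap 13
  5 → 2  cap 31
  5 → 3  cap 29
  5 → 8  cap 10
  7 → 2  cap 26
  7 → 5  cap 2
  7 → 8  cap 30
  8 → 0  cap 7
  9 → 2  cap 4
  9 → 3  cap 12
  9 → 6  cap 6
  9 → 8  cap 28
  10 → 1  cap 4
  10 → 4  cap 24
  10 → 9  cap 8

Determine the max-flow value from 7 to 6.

Maximum flow value: 35

augment #1: 7→2→6 bottleneck 23, total now 23
augment #2: 7→2→4→6 bottleneck 3, total now 26
augment #3: 7→8→0→6 bottleneck 7, total now 33
augment #4: 7→5→1→0→6 bottleneck 2, total now 35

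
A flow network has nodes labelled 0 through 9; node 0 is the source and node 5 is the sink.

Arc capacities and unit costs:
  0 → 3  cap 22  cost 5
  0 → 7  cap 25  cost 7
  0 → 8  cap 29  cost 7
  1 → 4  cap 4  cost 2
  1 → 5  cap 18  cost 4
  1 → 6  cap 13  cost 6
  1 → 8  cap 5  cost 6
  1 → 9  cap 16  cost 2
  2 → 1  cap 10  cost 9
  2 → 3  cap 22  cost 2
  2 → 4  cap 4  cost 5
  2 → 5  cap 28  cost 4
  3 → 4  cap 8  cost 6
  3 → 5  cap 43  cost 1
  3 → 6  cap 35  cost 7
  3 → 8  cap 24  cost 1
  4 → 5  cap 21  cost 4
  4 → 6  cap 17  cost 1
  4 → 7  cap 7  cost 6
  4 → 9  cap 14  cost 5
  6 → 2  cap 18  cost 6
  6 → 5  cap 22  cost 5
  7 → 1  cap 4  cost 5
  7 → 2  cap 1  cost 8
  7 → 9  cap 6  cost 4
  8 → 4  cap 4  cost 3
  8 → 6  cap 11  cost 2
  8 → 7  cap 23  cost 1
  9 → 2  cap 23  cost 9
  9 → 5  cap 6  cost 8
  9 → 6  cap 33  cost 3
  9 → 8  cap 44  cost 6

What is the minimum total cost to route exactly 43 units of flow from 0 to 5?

shortest-cost path #1: 0→3→5 push 22 @ unit cost 6 (adds 132)
shortest-cost path #2: 0→8→4→5 push 4 @ unit cost 14 (adds 56)
shortest-cost path #3: 0→8→6→5 push 11 @ unit cost 14 (adds 154)
shortest-cost path #4: 0→7→1→5 push 4 @ unit cost 16 (adds 64)
shortest-cost path #5: 0→7→2→3→5 push 1 @ unit cost 18 (adds 18)
shortest-cost path #6: 0→7→9→5 push 1 @ unit cost 19 (adds 19)
total cost = 443

Minimum cost for 43 units: 443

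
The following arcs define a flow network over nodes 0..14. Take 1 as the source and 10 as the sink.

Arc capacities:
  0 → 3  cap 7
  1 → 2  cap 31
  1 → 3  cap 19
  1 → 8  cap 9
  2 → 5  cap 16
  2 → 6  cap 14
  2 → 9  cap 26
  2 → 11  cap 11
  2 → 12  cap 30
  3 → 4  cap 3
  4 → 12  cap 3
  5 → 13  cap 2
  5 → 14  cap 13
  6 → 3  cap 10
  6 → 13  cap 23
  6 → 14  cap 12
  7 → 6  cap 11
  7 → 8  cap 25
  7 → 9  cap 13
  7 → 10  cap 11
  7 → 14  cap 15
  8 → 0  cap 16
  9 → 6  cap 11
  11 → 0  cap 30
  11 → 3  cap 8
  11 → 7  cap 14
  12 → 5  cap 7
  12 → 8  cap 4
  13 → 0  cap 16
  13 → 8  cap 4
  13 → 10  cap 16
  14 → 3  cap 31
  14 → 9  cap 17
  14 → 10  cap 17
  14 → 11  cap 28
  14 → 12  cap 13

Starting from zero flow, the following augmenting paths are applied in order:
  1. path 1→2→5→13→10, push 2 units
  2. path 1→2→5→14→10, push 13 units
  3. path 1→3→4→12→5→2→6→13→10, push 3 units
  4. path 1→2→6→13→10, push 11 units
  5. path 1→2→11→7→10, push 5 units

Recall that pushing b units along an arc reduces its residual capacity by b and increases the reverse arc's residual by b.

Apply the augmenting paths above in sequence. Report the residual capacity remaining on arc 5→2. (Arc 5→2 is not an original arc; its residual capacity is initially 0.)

Residual capacity of (5,2): 12

after path 1 (1→2→5→13→10, push 2): res(5,2)=2
after path 2 (1→2→5→14→10, push 13): res(5,2)=15
after path 3 (1→3→4→12→5→2→6→13→10, push 3): res(5,2)=12
after path 4 (1→2→6→13→10, push 11): res(5,2)=12
after path 5 (1→2→11→7→10, push 5): res(5,2)=12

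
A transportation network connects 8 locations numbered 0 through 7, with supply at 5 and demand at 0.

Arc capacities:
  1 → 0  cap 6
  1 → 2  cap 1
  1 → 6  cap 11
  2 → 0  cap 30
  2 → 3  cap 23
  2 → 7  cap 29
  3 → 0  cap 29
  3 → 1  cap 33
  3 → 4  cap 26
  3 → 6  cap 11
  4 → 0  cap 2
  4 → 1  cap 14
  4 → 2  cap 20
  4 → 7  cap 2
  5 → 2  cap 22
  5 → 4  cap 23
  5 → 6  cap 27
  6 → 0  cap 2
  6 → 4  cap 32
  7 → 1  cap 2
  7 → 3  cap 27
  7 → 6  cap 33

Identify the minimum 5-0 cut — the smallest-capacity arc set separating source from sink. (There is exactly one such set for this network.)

Min-cut arcs: {(1,0), (1,2), (4,0), (4,2), (4,7), (5,2), (6,0)} (total capacity 55)

augment #1: 5→2→0 push 22
augment #2: 5→4→0 push 2
augment #3: 5→6→0 push 2
augment #4: 5→4→1→0 push 6
augment #5: 5→4→2→0 push 8
augment #6: 5→4→2→3→0 push 7
augment #7: 5→6→4→2→3→0 push 5
augment #8: 5→6→4→7→3→0 push 2
augment #9: 5→6→4→1→2→3→0 push 1
max flow = 55; residual-reachable set from 5 gives S-side
cut edges (S→T): {(1,0), (1,2), (4,0), (4,2), (4,7), (5,2), (6,0)} total cap 55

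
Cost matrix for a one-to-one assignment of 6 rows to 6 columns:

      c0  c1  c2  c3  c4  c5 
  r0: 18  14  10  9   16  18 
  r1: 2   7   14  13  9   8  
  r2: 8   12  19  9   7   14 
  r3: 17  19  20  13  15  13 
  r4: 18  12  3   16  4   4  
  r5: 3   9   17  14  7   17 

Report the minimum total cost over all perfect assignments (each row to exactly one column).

Minimum assignment cost: 42

optimal assignment: row0→col3 (cost 9), row1→col1 (cost 7), row2→col4 (cost 7), row3→col5 (cost 13), row4→col2 (cost 3), row5→col0 (cost 3)
total = 9 + 7 + 7 + 13 + 3 + 3 = 42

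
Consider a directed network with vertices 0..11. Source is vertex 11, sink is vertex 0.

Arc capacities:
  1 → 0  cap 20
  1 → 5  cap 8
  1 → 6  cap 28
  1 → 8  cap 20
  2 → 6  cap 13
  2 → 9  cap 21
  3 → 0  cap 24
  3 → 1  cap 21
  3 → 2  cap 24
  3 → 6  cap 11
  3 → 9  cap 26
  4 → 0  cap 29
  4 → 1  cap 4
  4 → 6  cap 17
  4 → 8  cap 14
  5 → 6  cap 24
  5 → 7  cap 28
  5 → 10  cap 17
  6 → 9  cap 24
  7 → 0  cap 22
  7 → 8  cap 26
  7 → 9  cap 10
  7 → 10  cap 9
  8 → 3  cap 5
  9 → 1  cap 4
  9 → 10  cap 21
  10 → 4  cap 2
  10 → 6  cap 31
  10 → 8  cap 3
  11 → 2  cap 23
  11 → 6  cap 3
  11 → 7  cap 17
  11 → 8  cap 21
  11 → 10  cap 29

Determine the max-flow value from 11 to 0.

augment #1: 11→7→0 bottleneck 17, total now 17
augment #2: 11→8→3→0 bottleneck 5, total now 22
augment #3: 11→10→4→0 bottleneck 2, total now 24
augment #4: 11→2→9→1→0 bottleneck 4, total now 28

Maximum flow value: 28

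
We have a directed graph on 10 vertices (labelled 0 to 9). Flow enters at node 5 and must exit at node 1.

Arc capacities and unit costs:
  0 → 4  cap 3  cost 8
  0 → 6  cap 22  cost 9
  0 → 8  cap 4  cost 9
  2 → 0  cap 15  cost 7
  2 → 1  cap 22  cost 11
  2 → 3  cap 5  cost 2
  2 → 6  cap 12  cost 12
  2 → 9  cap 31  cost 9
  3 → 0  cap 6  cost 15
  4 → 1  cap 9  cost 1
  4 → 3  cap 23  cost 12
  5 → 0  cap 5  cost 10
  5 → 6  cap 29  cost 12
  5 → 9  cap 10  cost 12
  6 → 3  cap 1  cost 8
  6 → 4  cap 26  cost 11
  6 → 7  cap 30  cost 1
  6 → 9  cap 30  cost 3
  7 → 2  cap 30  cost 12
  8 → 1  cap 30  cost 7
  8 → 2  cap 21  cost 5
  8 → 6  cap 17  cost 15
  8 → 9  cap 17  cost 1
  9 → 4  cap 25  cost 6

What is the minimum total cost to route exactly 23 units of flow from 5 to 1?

Minimum cost for 23 units: 635

shortest-cost path #1: 5→9→4→1 push 9 @ unit cost 19 (adds 171)
shortest-cost path #2: 5→0→8→1 push 4 @ unit cost 26 (adds 104)
shortest-cost path #3: 5→6→7→2→1 push 10 @ unit cost 36 (adds 360)
total cost = 635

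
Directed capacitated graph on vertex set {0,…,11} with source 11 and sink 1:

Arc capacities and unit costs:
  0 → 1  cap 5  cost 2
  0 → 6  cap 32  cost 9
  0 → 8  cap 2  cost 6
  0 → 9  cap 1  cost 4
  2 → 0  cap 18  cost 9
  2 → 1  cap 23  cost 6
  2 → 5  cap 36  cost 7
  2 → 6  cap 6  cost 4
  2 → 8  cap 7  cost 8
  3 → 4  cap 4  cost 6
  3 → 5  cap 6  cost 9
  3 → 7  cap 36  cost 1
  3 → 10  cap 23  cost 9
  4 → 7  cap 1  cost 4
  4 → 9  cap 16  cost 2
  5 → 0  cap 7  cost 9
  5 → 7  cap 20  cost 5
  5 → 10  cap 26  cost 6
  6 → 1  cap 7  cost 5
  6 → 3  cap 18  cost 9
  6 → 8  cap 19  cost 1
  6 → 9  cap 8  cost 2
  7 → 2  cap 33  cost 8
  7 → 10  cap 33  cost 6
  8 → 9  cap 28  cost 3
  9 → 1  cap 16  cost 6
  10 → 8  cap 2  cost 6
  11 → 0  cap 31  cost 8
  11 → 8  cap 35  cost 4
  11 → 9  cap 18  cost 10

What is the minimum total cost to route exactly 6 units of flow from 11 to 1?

Minimum cost for 6 units: 63

shortest-cost path #1: 11→0→1 push 5 @ unit cost 10 (adds 50)
shortest-cost path #2: 11→8→9→1 push 1 @ unit cost 13 (adds 13)
total cost = 63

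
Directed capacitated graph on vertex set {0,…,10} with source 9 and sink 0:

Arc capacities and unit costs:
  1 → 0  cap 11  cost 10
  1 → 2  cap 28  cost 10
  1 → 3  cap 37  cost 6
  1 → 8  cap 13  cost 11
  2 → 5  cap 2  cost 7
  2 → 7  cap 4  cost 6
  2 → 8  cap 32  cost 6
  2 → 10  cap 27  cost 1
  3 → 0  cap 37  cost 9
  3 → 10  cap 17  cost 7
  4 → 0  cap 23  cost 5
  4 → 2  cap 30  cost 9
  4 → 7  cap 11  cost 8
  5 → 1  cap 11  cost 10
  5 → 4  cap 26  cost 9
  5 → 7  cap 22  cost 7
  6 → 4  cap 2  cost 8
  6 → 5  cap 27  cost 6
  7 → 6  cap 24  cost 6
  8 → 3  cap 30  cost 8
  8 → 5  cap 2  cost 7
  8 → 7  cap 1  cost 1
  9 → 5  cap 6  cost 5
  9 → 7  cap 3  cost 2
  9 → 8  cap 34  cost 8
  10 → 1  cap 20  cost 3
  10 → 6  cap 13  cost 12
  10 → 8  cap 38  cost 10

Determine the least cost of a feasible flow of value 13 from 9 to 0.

shortest-cost path #1: 9→5→4→0 push 6 @ unit cost 19 (adds 114)
shortest-cost path #2: 9→7→6→4→0 push 2 @ unit cost 21 (adds 42)
shortest-cost path #3: 9→8→3→0 push 5 @ unit cost 25 (adds 125)
total cost = 281

Minimum cost for 13 units: 281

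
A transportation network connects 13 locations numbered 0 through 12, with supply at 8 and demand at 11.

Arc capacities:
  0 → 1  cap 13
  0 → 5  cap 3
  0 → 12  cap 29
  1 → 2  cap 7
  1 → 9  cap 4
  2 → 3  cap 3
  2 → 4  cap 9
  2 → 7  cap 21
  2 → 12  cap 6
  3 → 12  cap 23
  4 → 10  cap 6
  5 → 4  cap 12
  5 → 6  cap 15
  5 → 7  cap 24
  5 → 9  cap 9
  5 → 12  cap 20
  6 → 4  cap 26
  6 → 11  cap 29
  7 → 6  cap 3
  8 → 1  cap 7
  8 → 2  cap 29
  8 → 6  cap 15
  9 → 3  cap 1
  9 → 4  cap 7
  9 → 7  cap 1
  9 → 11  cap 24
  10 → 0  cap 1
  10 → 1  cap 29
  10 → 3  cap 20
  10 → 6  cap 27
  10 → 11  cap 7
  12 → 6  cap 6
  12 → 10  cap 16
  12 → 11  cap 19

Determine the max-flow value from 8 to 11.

augment #1: 8→6→11 bottleneck 15, total now 15
augment #2: 8→1→9→11 bottleneck 4, total now 19
augment #3: 8→2→12→11 bottleneck 6, total now 25
augment #4: 8→2→3→12→11 bottleneck 3, total now 28
augment #5: 8→2→4→10→11 bottleneck 6, total now 34
augment #6: 8→2→7→6→11 bottleneck 3, total now 37

Maximum flow value: 37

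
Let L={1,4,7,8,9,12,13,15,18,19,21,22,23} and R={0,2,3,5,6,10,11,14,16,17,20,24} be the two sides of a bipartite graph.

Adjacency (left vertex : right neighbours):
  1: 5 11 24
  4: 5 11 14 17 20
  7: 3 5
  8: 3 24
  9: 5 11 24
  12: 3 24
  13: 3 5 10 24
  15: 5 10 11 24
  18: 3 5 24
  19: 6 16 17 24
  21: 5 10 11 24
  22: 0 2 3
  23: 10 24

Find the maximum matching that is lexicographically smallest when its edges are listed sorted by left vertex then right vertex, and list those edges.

Lex-smallest maximum matching: {(1,5), (4,14), (7,3), (8,24), (9,11), (13,10), (19,6), (22,0)}

|M| = 8 (so the lex-smallest maximum matching has 8 edges)
process left vertices in ascending order; for each, take the smallest-labelled available neighbour that still permits 8 edges overall, or leave it unmatched if none does
lex-smallest matching: {1-5, 4-14, 7-3, 8-24, 9-11, 13-10, 19-6, 22-0}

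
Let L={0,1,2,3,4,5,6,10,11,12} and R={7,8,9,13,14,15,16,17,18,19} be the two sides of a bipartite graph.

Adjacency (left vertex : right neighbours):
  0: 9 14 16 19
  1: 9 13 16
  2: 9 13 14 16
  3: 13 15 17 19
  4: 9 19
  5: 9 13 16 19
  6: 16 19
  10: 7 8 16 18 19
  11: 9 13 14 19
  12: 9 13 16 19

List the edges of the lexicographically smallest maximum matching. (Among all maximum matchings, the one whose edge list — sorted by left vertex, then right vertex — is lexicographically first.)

|M| = 7 (so the lex-smallest maximum matching has 7 edges)
process left vertices in ascending order; for each, take the smallest-labelled available neighbour that still permits 7 edges overall, or leave it unmatched if none does
lex-smallest matching: {0-9, 1-13, 2-14, 3-15, 4-19, 5-16, 10-7}

Lex-smallest maximum matching: {(0,9), (1,13), (2,14), (3,15), (4,19), (5,16), (10,7)}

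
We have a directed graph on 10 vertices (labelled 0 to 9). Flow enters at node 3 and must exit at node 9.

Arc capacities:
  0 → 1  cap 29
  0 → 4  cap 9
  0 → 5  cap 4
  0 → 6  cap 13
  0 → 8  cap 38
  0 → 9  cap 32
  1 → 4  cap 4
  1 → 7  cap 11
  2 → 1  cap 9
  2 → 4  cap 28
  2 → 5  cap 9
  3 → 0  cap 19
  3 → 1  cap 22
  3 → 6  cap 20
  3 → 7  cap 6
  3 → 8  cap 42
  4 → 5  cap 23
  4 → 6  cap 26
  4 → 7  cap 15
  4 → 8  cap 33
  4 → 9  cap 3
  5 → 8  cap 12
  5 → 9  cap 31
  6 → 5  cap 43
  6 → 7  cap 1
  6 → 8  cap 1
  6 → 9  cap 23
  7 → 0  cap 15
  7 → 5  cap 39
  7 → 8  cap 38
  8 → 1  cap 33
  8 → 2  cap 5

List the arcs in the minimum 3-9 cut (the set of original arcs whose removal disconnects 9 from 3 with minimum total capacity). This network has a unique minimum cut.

Min-cut arcs: {(1,4), (1,7), (3,0), (3,6), (3,7), (8,2)} (total capacity 65)

augment #1: 3→0→9 push 19
augment #2: 3→6→9 push 20
augment #3: 3→1→4→9 push 3
augment #4: 3→7→0→9 push 6
augment #5: 3→1→4→5→9 push 1
augment #6: 3→1→7→0→9 push 7
augment #7: 3→1→7→5→9 push 4
augment #8: 3→8→2→5→9 push 5
max flow = 65; residual-reachable set from 3 gives S-side
cut edges (S→T): {(1,4), (1,7), (3,0), (3,6), (3,7), (8,2)} total cap 65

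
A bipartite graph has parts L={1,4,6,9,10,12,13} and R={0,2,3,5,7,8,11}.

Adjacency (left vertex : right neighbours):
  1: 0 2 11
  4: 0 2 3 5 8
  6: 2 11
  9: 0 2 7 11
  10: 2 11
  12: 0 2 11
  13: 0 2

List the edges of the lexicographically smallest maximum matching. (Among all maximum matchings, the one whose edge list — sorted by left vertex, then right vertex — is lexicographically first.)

Lex-smallest maximum matching: {(1,0), (4,3), (6,2), (9,7), (10,11)}

|M| = 5 (so the lex-smallest maximum matching has 5 edges)
process left vertices in ascending order; for each, take the smallest-labelled available neighbour that still permits 5 edges overall, or leave it unmatched if none does
lex-smallest matching: {1-0, 4-3, 6-2, 9-7, 10-11}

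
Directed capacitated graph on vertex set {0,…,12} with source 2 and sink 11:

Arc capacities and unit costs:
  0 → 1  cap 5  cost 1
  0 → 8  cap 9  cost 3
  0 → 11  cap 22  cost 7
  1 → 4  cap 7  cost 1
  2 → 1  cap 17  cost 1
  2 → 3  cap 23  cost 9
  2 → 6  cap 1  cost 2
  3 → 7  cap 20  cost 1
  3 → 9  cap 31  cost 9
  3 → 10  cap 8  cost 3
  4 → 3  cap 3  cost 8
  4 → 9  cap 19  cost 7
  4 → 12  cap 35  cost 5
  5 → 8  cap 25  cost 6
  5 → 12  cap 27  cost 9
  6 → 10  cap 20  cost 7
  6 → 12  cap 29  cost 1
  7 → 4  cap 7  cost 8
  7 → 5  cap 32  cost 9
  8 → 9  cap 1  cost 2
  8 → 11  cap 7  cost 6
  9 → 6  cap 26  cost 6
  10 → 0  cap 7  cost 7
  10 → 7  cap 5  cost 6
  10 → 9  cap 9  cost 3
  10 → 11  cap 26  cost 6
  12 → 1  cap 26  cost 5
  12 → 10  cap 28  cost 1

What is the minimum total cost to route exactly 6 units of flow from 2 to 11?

Minimum cost for 6 units: 80

shortest-cost path #1: 2→6→12→10→11 push 1 @ unit cost 10 (adds 10)
shortest-cost path #2: 2→1→4→12→10→11 push 5 @ unit cost 14 (adds 70)
total cost = 80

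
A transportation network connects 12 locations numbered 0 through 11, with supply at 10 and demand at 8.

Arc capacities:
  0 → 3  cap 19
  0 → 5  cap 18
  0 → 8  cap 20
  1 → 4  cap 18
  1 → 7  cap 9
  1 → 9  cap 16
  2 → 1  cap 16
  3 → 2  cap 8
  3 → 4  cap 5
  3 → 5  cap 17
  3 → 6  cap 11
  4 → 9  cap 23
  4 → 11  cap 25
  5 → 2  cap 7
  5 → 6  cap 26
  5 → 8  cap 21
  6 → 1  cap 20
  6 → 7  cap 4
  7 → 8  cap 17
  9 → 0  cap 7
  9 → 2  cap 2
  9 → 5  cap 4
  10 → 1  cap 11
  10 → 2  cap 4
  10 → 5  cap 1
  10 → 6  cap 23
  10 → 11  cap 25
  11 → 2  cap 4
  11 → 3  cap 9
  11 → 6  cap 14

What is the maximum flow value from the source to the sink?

Maximum flow value: 34

augment #1: 10→5→8 bottleneck 1, total now 1
augment #2: 10→1→7→8 bottleneck 9, total now 10
augment #3: 10→6→7→8 bottleneck 4, total now 14
augment #4: 10→1→9→0→8 bottleneck 2, total now 16
augment #5: 10→11→3→5→8 bottleneck 9, total now 25
augment #6: 10→2→1→9→0→8 bottleneck 4, total now 29
augment #7: 10→6→1→9→0→8 bottleneck 1, total now 30
augment #8: 10→6→1→9→5→8 bottleneck 4, total now 34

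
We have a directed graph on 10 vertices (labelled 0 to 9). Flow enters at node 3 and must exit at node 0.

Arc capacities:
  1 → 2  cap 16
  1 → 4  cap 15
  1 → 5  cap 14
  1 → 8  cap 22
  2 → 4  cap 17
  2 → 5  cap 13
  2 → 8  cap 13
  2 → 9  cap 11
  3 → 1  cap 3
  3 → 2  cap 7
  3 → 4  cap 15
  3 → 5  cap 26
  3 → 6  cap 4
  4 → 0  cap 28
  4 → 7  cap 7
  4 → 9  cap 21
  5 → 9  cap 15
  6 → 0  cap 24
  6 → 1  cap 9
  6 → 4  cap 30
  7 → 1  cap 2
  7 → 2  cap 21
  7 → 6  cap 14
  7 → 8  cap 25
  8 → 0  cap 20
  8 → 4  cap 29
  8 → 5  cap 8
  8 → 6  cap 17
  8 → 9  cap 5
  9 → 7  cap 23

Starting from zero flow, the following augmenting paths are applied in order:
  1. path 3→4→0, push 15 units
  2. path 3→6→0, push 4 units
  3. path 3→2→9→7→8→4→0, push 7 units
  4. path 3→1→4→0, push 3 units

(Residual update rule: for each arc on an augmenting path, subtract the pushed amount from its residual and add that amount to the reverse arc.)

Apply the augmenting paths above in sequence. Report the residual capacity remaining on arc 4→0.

Residual capacity of (4,0): 3

after path 1 (3→4→0, push 15): res(4,0)=13
after path 2 (3→6→0, push 4): res(4,0)=13
after path 3 (3→2→9→7→8→4→0, push 7): res(4,0)=6
after path 4 (3→1→4→0, push 3): res(4,0)=3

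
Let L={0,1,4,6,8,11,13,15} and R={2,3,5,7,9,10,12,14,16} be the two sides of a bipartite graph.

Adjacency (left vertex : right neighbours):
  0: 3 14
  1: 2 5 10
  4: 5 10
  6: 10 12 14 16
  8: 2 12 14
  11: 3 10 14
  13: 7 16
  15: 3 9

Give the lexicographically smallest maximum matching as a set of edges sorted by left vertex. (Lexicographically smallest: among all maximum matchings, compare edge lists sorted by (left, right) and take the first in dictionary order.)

Lex-smallest maximum matching: {(0,3), (1,2), (4,5), (6,10), (8,12), (11,14), (13,7), (15,9)}

|M| = 8 (so the lex-smallest maximum matching has 8 edges)
process left vertices in ascending order; for each, take the smallest-labelled available neighbour that still permits 8 edges overall, or leave it unmatched if none does
lex-smallest matching: {0-3, 1-2, 4-5, 6-10, 8-12, 11-14, 13-7, 15-9}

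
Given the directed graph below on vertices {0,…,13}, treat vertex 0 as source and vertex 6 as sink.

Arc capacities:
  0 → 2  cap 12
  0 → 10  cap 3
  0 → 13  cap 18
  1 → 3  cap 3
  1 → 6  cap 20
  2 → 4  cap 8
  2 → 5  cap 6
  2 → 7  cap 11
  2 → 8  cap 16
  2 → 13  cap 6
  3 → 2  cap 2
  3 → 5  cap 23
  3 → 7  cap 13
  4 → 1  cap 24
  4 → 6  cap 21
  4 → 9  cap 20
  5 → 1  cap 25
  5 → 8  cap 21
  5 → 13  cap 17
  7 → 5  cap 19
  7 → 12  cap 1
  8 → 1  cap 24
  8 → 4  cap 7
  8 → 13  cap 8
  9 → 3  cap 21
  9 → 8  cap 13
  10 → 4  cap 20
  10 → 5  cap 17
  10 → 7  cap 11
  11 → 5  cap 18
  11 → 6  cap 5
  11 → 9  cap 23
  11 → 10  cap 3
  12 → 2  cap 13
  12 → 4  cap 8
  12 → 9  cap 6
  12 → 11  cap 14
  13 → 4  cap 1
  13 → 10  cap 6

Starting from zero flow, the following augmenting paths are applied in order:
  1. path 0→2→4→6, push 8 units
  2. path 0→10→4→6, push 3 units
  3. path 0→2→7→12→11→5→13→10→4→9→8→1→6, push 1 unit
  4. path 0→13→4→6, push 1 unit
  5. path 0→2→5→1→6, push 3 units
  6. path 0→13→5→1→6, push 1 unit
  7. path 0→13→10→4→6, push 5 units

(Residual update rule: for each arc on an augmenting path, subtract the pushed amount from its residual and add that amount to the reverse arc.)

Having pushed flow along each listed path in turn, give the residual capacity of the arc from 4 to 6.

Residual capacity of (4,6): 4

after path 1 (0→2→4→6, push 8): res(4,6)=13
after path 2 (0→10→4→6, push 3): res(4,6)=10
after path 3 (0→2→7→12→11→5→13→10→4→9→8→1→6, push 1): res(4,6)=10
after path 4 (0→13→4→6, push 1): res(4,6)=9
after path 5 (0→2→5→1→6, push 3): res(4,6)=9
after path 6 (0→13→5→1→6, push 1): res(4,6)=9
after path 7 (0→13→10→4→6, push 5): res(4,6)=4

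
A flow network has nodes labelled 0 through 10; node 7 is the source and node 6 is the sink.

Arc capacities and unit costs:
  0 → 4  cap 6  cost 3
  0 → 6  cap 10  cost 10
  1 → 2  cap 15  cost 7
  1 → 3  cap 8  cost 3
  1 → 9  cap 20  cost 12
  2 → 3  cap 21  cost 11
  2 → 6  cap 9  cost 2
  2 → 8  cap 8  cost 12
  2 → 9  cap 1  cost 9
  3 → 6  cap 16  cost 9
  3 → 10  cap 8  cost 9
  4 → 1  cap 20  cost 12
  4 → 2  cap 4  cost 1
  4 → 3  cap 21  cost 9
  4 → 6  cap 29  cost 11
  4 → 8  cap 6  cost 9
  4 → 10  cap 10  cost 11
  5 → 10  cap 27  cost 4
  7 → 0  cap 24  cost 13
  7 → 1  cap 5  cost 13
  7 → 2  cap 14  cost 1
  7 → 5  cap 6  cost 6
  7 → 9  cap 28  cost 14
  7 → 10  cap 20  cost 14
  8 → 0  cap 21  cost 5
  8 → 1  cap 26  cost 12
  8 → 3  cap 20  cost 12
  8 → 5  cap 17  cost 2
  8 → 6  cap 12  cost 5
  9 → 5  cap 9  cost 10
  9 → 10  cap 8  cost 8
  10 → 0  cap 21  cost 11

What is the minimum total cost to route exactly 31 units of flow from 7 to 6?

shortest-cost path #1: 7→2→6 push 9 @ unit cost 3 (adds 27)
shortest-cost path #2: 7→2→8→6 push 5 @ unit cost 18 (adds 90)
shortest-cost path #3: 7→0→6 push 10 @ unit cost 23 (adds 230)
shortest-cost path #4: 7→1→3→6 push 5 @ unit cost 25 (adds 125)
shortest-cost path #5: 7→0→4→6 push 2 @ unit cost 27 (adds 54)
total cost = 526

Minimum cost for 31 units: 526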